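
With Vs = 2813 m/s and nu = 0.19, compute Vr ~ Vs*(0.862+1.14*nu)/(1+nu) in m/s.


Numerator factor = 0.862 + 1.14*0.19 = 1.0786
Denominator = 1 + 0.19 = 1.19
Vr = 2813 * 1.0786 / 1.19 = 2549.67 m/s

2549.67


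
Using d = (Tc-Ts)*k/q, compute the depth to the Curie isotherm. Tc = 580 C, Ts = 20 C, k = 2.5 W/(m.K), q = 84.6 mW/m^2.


T_Curie - T_surf = 580 - 20 = 560 C
Convert q to W/m^2: 84.6 mW/m^2 = 0.0846 W/m^2
d = 560 * 2.5 / 0.0846 = 16548.46 m

16548.46


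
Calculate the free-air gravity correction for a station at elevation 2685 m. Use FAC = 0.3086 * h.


FAC = 0.3086 * h
= 0.3086 * 2685
= 828.591 mGal

828.591


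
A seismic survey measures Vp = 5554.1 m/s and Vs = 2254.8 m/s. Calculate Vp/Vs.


Vp/Vs = 5554.1 / 2254.8
= 2.4632

2.4632


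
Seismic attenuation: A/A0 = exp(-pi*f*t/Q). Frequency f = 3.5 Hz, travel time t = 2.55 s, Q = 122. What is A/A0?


pi*f*t/Q = pi*3.5*2.55/122 = 0.229826
A/A0 = exp(-0.229826) = 0.794672

0.794672


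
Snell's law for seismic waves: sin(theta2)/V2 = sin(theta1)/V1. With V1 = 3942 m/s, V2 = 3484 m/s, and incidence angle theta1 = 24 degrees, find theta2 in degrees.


sin(theta1) = sin(24 deg) = 0.406737
sin(theta2) = V2/V1 * sin(theta1) = 3484/3942 * 0.406737 = 0.35948
theta2 = arcsin(0.35948) = 21.0683 degrees

21.0683


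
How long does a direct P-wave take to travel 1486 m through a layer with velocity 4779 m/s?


t = x / V
= 1486 / 4779
= 0.3109 s

0.3109


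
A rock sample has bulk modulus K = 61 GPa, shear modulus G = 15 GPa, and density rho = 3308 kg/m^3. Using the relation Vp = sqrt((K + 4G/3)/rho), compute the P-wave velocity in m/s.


First compute the effective modulus:
K + 4G/3 = 61e9 + 4*15e9/3 = 81000000000.0 Pa
Then divide by density:
81000000000.0 / 3308 = 24486094.3168 Pa/(kg/m^3)
Take the square root:
Vp = sqrt(24486094.3168) = 4948.34 m/s

4948.34


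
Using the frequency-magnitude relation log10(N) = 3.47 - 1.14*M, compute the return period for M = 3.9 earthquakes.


log10(N) = 3.47 - 1.14*3.9 = -0.976
N = 10^-0.976 = 0.105682
T = 1/N = 1/0.105682 = 9.4624 years

9.4624


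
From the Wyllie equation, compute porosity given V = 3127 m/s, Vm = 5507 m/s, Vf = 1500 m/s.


1/V - 1/Vm = 1/3127 - 1/5507 = 0.00013821
1/Vf - 1/Vm = 1/1500 - 1/5507 = 0.00048508
phi = 0.00013821 / 0.00048508 = 0.2849

0.2849


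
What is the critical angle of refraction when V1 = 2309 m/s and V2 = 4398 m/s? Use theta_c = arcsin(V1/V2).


V1/V2 = 2309/4398 = 0.525011
theta_c = arcsin(0.525011) = 31.669 degrees

31.669


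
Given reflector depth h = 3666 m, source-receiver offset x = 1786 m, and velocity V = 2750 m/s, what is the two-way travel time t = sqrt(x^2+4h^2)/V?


x^2 + 4h^2 = 1786^2 + 4*3666^2 = 3189796 + 53758224 = 56948020
sqrt(56948020) = 7546.3912
t = 7546.3912 / 2750 = 2.7441 s

2.7441


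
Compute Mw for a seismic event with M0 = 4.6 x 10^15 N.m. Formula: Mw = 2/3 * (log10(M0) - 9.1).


log10(M0) = log10(4.6 x 10^15) = 15.6628
Mw = 2/3 * (15.6628 - 9.1)
= 2/3 * 6.5628
= 4.38

4.38


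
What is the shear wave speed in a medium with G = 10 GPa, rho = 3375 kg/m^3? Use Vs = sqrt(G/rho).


Convert G to Pa: G = 10e9 Pa
Compute G/rho = 10e9 / 3375 = 2962962.963
Vs = sqrt(2962962.963) = 1721.33 m/s

1721.33


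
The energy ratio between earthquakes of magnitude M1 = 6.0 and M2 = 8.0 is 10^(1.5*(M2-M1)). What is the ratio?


M2 - M1 = 8.0 - 6.0 = 2.0
1.5 * 2.0 = 3.0
ratio = 10^3.0 = 1000.0

1000.0


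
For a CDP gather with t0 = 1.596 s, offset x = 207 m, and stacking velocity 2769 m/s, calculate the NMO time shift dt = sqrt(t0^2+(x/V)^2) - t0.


x/Vnmo = 207/2769 = 0.074756
(x/Vnmo)^2 = 0.005588
t0^2 = 2.547216
sqrt(2.547216 + 0.005588) = 1.59775
dt = 1.59775 - 1.596 = 0.00175

0.00175


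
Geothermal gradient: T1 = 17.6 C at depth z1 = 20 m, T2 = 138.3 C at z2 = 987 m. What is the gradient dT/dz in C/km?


dT = 138.3 - 17.6 = 120.7 C
dz = 987 - 20 = 967 m
gradient = dT/dz * 1000 = 120.7/967 * 1000 = 124.819 C/km

124.819


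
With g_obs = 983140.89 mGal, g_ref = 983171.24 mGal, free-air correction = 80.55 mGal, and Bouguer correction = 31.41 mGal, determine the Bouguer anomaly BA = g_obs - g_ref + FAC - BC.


BA = g_obs - g_ref + FAC - BC
= 983140.89 - 983171.24 + 80.55 - 31.41
= 18.79 mGal

18.79


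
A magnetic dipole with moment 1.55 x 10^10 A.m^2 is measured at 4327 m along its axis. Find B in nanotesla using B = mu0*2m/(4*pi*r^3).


m = 1.55 x 10^10 = 15500000000 A.m^2
2m = 31000000000 A.m^2
r^3 = 4327^3 = 81014113783
B = (4pi*10^-7) * 31000000000 / (4*pi * 81014113783) * 1e9
= 38955.748905 / 1018053378791.04 * 1e9
= 38.2649 nT

38.2649


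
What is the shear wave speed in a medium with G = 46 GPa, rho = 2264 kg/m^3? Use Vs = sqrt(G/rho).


Convert G to Pa: G = 46e9 Pa
Compute G/rho = 46e9 / 2264 = 20318021.2014
Vs = sqrt(20318021.2014) = 4507.55 m/s

4507.55


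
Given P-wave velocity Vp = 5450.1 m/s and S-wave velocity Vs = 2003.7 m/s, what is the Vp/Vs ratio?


Vp/Vs = 5450.1 / 2003.7
= 2.72

2.72


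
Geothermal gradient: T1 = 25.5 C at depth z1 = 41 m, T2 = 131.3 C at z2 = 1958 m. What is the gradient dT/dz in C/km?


dT = 131.3 - 25.5 = 105.8 C
dz = 1958 - 41 = 1917 m
gradient = dT/dz * 1000 = 105.8/1917 * 1000 = 55.1904 C/km

55.1904


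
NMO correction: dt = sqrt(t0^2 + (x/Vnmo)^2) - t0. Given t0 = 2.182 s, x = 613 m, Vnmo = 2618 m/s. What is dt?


x/Vnmo = 613/2618 = 0.234148
(x/Vnmo)^2 = 0.054825
t0^2 = 4.761124
sqrt(4.761124 + 0.054825) = 2.194527
dt = 2.194527 - 2.182 = 0.012527

0.012527


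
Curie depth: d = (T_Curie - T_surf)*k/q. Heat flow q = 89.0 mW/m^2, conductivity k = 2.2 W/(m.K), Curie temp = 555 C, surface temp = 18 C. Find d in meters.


T_Curie - T_surf = 555 - 18 = 537 C
Convert q to W/m^2: 89.0 mW/m^2 = 0.089 W/m^2
d = 537 * 2.2 / 0.089 = 13274.16 m

13274.16


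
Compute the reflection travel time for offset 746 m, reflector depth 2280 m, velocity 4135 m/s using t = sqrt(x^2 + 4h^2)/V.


x^2 + 4h^2 = 746^2 + 4*2280^2 = 556516 + 20793600 = 21350116
sqrt(21350116) = 4620.6186
t = 4620.6186 / 4135 = 1.1174 s

1.1174


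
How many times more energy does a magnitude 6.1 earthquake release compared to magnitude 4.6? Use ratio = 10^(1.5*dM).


M2 - M1 = 6.1 - 4.6 = 1.5
1.5 * 1.5 = 2.25
ratio = 10^2.25 = 177.83

177.83


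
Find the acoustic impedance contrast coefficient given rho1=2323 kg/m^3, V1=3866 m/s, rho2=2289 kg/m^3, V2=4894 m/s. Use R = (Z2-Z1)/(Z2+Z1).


Z1 = 2323 * 3866 = 8980718
Z2 = 2289 * 4894 = 11202366
R = (11202366 - 8980718) / (11202366 + 8980718) = 2221648 / 20183084 = 0.1101

0.1101


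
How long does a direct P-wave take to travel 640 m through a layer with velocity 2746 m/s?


t = x / V
= 640 / 2746
= 0.2331 s

0.2331


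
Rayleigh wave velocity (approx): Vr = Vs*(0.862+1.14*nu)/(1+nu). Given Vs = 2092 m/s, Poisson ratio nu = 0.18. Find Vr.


Numerator factor = 0.862 + 1.14*0.18 = 1.0672
Denominator = 1 + 0.18 = 1.18
Vr = 2092 * 1.0672 / 1.18 = 1892.02 m/s

1892.02


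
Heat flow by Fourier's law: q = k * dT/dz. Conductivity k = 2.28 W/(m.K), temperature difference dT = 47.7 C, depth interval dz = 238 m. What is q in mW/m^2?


q = k * dT / dz * 1000
= 2.28 * 47.7 / 238 * 1000
= 0.456958 * 1000
= 456.958 mW/m^2

456.958


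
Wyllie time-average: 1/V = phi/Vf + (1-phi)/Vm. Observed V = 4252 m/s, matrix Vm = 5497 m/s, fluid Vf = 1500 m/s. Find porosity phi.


1/V - 1/Vm = 1/4252 - 1/5497 = 5.327e-05
1/Vf - 1/Vm = 1/1500 - 1/5497 = 0.00048475
phi = 5.327e-05 / 0.00048475 = 0.1099

0.1099


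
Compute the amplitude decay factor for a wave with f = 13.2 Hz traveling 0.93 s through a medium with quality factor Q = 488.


pi*f*t/Q = pi*13.2*0.93/488 = 0.079029
A/A0 = exp(-0.079029) = 0.924013

0.924013


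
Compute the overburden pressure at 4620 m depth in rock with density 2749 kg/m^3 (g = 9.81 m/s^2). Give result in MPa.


P = rho * g * z / 1e6
= 2749 * 9.81 * 4620 / 1e6
= 124590727.8 / 1e6
= 124.5907 MPa

124.5907


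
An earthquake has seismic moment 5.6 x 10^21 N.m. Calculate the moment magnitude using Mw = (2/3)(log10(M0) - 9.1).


log10(M0) = log10(5.6 x 10^21) = 21.7482
Mw = 2/3 * (21.7482 - 9.1)
= 2/3 * 12.6482
= 8.43

8.43


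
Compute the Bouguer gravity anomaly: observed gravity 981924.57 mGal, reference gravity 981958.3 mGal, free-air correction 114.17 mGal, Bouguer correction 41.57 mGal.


BA = g_obs - g_ref + FAC - BC
= 981924.57 - 981958.3 + 114.17 - 41.57
= 38.87 mGal

38.87


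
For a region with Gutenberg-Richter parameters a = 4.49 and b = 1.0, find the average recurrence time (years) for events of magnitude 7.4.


log10(N) = 4.49 - 1.0*7.4 = -2.91
N = 10^-2.91 = 0.00123
T = 1/N = 1/0.00123 = 812.8305 years

812.8305


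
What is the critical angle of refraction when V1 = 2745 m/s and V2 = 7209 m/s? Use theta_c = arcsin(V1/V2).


V1/V2 = 2745/7209 = 0.380774
theta_c = arcsin(0.380774) = 22.3816 degrees

22.3816


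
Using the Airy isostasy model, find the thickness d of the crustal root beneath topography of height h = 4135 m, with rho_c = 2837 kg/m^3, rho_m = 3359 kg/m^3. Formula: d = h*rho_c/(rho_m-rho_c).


rho_m - rho_c = 3359 - 2837 = 522
d = 4135 * 2837 / 522
= 11730995 / 522
= 22473.17 m

22473.17


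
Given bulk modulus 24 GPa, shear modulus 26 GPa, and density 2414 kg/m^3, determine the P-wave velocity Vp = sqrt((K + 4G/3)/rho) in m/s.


First compute the effective modulus:
K + 4G/3 = 24e9 + 4*26e9/3 = 58666666666.67 Pa
Then divide by density:
58666666666.67 / 2414 = 24302678.818 Pa/(kg/m^3)
Take the square root:
Vp = sqrt(24302678.818) = 4929.77 m/s

4929.77


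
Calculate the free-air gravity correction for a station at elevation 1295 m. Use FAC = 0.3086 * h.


FAC = 0.3086 * h
= 0.3086 * 1295
= 399.637 mGal

399.637


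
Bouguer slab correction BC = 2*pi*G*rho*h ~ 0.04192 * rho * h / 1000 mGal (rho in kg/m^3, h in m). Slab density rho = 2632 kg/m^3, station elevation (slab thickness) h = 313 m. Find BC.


BC = 0.04192 * rho * h / 1000
= 0.04192 * 2632 * 313 / 1000
= 34.5344 mGal

34.5344


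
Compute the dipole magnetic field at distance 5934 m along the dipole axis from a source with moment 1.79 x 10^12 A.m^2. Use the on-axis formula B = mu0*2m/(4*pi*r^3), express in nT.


m = 1.79 x 10^12 = 1790000000000 A.m^2
2m = 3580000000000 A.m^2
r^3 = 5934^3 = 208950120504
B = (4pi*10^-7) * 3580000000000 / (4*pi * 208950120504) * 1e9
= 4498760.679941 / 2625744654168.27 * 1e9
= 1713.3276 nT

1713.3276


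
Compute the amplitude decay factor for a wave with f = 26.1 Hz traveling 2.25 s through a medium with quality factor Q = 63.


pi*f*t/Q = pi*26.1*2.25/63 = 2.928413
A/A0 = exp(-2.928413) = 0.053482

0.053482


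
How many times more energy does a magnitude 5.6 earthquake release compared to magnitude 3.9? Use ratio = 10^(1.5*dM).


M2 - M1 = 5.6 - 3.9 = 1.7
1.5 * 1.7 = 2.55
ratio = 10^2.55 = 354.81

354.81


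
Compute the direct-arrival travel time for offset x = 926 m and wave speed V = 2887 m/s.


t = x / V
= 926 / 2887
= 0.3207 s

0.3207


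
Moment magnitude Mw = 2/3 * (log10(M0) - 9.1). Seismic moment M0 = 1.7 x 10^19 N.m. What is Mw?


log10(M0) = log10(1.7 x 10^19) = 19.2304
Mw = 2/3 * (19.2304 - 9.1)
= 2/3 * 10.1304
= 6.75

6.75


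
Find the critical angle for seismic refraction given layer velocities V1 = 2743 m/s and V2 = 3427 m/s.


V1/V2 = 2743/3427 = 0.800409
theta_c = arcsin(0.800409) = 53.1691 degrees

53.1691


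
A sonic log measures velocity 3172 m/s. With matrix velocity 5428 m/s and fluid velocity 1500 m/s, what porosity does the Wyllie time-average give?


1/V - 1/Vm = 1/3172 - 1/5428 = 0.00013103
1/Vf - 1/Vm = 1/1500 - 1/5428 = 0.00048244
phi = 0.00013103 / 0.00048244 = 0.2716

0.2716


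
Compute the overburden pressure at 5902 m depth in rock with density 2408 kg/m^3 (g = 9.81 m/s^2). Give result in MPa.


P = rho * g * z / 1e6
= 2408 * 9.81 * 5902 / 1e6
= 139419876.96 / 1e6
= 139.4199 MPa

139.4199


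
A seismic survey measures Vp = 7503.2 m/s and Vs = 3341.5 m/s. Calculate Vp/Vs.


Vp/Vs = 7503.2 / 3341.5
= 2.2455

2.2455


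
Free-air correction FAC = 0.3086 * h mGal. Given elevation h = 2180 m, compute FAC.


FAC = 0.3086 * h
= 0.3086 * 2180
= 672.748 mGal

672.748


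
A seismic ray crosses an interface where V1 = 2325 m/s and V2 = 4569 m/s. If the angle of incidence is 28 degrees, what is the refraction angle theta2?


sin(theta1) = sin(28 deg) = 0.469472
sin(theta2) = V2/V1 * sin(theta1) = 4569/2325 * 0.469472 = 0.922587
theta2 = arcsin(0.922587) = 67.3073 degrees

67.3073


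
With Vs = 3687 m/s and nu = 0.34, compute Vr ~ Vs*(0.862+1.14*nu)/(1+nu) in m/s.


Numerator factor = 0.862 + 1.14*0.34 = 1.2496
Denominator = 1 + 0.34 = 1.34
Vr = 3687 * 1.2496 / 1.34 = 3438.27 m/s

3438.27


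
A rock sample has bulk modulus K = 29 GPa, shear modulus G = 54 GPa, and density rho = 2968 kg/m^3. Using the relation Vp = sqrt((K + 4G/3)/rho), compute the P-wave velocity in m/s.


First compute the effective modulus:
K + 4G/3 = 29e9 + 4*54e9/3 = 101000000000.0 Pa
Then divide by density:
101000000000.0 / 2968 = 34029649.5957 Pa/(kg/m^3)
Take the square root:
Vp = sqrt(34029649.5957) = 5833.49 m/s

5833.49


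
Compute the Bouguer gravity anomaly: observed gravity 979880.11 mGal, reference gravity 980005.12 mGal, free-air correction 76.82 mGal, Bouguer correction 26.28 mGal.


BA = g_obs - g_ref + FAC - BC
= 979880.11 - 980005.12 + 76.82 - 26.28
= -74.47 mGal

-74.47


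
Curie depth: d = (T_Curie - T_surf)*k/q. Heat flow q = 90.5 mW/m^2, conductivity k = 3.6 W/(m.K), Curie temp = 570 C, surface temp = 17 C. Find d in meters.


T_Curie - T_surf = 570 - 17 = 553 C
Convert q to W/m^2: 90.5 mW/m^2 = 0.0905 W/m^2
d = 553 * 3.6 / 0.0905 = 21997.79 m

21997.79


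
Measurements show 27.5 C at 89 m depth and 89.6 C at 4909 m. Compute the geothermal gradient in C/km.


dT = 89.6 - 27.5 = 62.1 C
dz = 4909 - 89 = 4820 m
gradient = dT/dz * 1000 = 62.1/4820 * 1000 = 12.8838 C/km

12.8838


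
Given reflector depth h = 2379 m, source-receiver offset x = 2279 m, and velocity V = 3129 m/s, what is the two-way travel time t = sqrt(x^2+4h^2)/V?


x^2 + 4h^2 = 2279^2 + 4*2379^2 = 5193841 + 22638564 = 27832405
sqrt(27832405) = 5275.6426
t = 5275.6426 / 3129 = 1.686 s

1.686


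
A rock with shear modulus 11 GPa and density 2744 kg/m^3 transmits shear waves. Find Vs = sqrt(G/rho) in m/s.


Convert G to Pa: G = 11e9 Pa
Compute G/rho = 11e9 / 2744 = 4008746.3557
Vs = sqrt(4008746.3557) = 2002.19 m/s

2002.19


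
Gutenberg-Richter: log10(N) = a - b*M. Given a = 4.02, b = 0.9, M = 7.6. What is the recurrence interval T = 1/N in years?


log10(N) = 4.02 - 0.9*7.6 = -2.82
N = 10^-2.82 = 0.001514
T = 1/N = 1/0.001514 = 660.6934 years

660.6934


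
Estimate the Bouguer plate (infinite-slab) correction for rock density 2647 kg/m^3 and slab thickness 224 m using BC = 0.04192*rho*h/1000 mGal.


BC = 0.04192 * rho * h / 1000
= 0.04192 * 2647 * 224 / 1000
= 24.8555 mGal

24.8555


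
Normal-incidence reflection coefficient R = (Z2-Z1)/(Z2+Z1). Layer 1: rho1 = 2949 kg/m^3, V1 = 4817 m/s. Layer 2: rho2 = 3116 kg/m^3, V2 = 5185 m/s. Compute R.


Z1 = 2949 * 4817 = 14205333
Z2 = 3116 * 5185 = 16156460
R = (16156460 - 14205333) / (16156460 + 14205333) = 1951127 / 30361793 = 0.0643

0.0643


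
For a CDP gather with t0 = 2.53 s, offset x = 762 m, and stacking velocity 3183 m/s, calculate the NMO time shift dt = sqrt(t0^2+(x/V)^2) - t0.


x/Vnmo = 762/3183 = 0.239397
(x/Vnmo)^2 = 0.057311
t0^2 = 6.4009
sqrt(6.4009 + 0.057311) = 2.541301
dt = 2.541301 - 2.53 = 0.011301

0.011301


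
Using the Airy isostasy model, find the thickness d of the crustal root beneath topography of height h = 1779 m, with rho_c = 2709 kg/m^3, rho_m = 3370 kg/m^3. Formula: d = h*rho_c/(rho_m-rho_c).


rho_m - rho_c = 3370 - 2709 = 661
d = 1779 * 2709 / 661
= 4819311 / 661
= 7290.94 m

7290.94


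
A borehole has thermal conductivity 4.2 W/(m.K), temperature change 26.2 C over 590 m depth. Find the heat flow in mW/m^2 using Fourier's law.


q = k * dT / dz * 1000
= 4.2 * 26.2 / 590 * 1000
= 0.186508 * 1000
= 186.5085 mW/m^2

186.5085


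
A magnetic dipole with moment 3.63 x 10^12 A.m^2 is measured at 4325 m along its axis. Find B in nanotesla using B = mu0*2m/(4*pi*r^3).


m = 3.63 x 10^12 = 3630000000000 A.m^2
2m = 7260000000000 A.m^2
r^3 = 4325^3 = 80901828125
B = (4pi*10^-7) * 7260000000000 / (4*pi * 80901828125) * 1e9
= 9123185.066025 / 1016642355597.94 * 1e9
= 8973.8392 nT

8973.8392


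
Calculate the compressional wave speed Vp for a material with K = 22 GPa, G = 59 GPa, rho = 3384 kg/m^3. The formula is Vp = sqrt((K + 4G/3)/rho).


First compute the effective modulus:
K + 4G/3 = 22e9 + 4*59e9/3 = 100666666666.67 Pa
Then divide by density:
100666666666.67 / 3384 = 29747832.9393 Pa/(kg/m^3)
Take the square root:
Vp = sqrt(29747832.9393) = 5454.16 m/s

5454.16


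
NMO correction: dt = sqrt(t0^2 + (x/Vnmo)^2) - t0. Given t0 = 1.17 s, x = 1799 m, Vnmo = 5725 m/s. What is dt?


x/Vnmo = 1799/5725 = 0.314236
(x/Vnmo)^2 = 0.098744
t0^2 = 1.3689
sqrt(1.3689 + 0.098744) = 1.211464
dt = 1.211464 - 1.17 = 0.041464

0.041464


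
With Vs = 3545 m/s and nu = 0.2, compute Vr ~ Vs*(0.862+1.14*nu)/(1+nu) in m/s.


Numerator factor = 0.862 + 1.14*0.2 = 1.09
Denominator = 1 + 0.2 = 1.2
Vr = 3545 * 1.09 / 1.2 = 3220.04 m/s

3220.04


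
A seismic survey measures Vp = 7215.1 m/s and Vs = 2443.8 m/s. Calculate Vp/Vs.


Vp/Vs = 7215.1 / 2443.8
= 2.9524

2.9524


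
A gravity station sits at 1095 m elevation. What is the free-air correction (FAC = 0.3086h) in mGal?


FAC = 0.3086 * h
= 0.3086 * 1095
= 337.917 mGal

337.917


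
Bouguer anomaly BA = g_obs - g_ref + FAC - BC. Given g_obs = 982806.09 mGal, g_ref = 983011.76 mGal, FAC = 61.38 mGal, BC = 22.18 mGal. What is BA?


BA = g_obs - g_ref + FAC - BC
= 982806.09 - 983011.76 + 61.38 - 22.18
= -166.47 mGal

-166.47


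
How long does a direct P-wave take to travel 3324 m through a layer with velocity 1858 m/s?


t = x / V
= 3324 / 1858
= 1.789 s

1.789


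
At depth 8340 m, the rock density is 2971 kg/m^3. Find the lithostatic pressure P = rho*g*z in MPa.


P = rho * g * z / 1e6
= 2971 * 9.81 * 8340 / 1e6
= 243073553.4 / 1e6
= 243.0736 MPa

243.0736


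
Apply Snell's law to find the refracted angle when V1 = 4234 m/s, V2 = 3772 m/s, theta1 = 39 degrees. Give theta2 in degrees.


sin(theta1) = sin(39 deg) = 0.62932
sin(theta2) = V2/V1 * sin(theta1) = 3772/4234 * 0.62932 = 0.560651
theta2 = arcsin(0.560651) = 34.1008 degrees

34.1008


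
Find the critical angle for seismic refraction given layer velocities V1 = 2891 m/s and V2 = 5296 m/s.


V1/V2 = 2891/5296 = 0.545884
theta_c = arcsin(0.545884) = 33.0851 degrees

33.0851


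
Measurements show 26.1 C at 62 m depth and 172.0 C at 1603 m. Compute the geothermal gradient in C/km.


dT = 172.0 - 26.1 = 145.9 C
dz = 1603 - 62 = 1541 m
gradient = dT/dz * 1000 = 145.9/1541 * 1000 = 94.6788 C/km

94.6788


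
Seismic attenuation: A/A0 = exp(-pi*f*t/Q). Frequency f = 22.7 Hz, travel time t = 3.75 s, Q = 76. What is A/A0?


pi*f*t/Q = pi*22.7*3.75/76 = 3.51879
A/A0 = exp(-3.51879) = 0.029635

0.029635


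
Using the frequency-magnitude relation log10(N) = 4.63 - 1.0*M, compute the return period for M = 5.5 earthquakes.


log10(N) = 4.63 - 1.0*5.5 = -0.87
N = 10^-0.87 = 0.134896
T = 1/N = 1/0.134896 = 7.4131 years

7.4131


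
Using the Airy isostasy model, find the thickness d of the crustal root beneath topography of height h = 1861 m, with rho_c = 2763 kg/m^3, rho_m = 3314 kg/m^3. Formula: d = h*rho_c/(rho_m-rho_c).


rho_m - rho_c = 3314 - 2763 = 551
d = 1861 * 2763 / 551
= 5141943 / 551
= 9332.02 m

9332.02


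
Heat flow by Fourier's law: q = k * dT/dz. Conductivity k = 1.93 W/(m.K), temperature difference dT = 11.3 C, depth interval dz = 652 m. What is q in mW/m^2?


q = k * dT / dz * 1000
= 1.93 * 11.3 / 652 * 1000
= 0.033449 * 1000
= 33.4494 mW/m^2

33.4494


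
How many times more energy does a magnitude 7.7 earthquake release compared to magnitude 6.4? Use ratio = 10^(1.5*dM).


M2 - M1 = 7.7 - 6.4 = 1.3
1.5 * 1.3 = 1.95
ratio = 10^1.95 = 89.13

89.13


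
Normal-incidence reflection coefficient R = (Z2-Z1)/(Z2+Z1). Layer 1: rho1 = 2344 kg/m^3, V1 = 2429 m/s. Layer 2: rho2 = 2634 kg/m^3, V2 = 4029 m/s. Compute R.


Z1 = 2344 * 2429 = 5693576
Z2 = 2634 * 4029 = 10612386
R = (10612386 - 5693576) / (10612386 + 5693576) = 4918810 / 16305962 = 0.3017

0.3017


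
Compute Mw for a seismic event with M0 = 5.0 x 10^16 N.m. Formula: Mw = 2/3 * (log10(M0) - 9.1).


log10(M0) = log10(5.0 x 10^16) = 16.699
Mw = 2/3 * (16.699 - 9.1)
= 2/3 * 7.599
= 5.07

5.07


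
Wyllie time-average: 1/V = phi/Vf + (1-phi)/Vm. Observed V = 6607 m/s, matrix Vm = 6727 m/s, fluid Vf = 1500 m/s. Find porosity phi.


1/V - 1/Vm = 1/6607 - 1/6727 = 2.7e-06
1/Vf - 1/Vm = 1/1500 - 1/6727 = 0.00051801
phi = 2.7e-06 / 0.00051801 = 0.0052

0.0052


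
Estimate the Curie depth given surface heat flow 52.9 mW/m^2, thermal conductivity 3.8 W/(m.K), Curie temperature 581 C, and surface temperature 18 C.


T_Curie - T_surf = 581 - 18 = 563 C
Convert q to W/m^2: 52.9 mW/m^2 = 0.0529 W/m^2
d = 563 * 3.8 / 0.0529 = 40442.34 m

40442.34


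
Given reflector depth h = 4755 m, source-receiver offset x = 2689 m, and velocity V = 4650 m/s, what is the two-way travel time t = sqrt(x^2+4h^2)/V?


x^2 + 4h^2 = 2689^2 + 4*4755^2 = 7230721 + 90440100 = 97670821
sqrt(97670821) = 9882.8549
t = 9882.8549 / 4650 = 2.1253 s

2.1253


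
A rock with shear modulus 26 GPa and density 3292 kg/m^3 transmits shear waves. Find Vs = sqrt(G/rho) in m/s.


Convert G to Pa: G = 26e9 Pa
Compute G/rho = 26e9 / 3292 = 7897934.3864
Vs = sqrt(7897934.3864) = 2810.33 m/s

2810.33


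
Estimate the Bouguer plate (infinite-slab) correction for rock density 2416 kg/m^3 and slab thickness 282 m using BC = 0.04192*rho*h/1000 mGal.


BC = 0.04192 * rho * h / 1000
= 0.04192 * 2416 * 282 / 1000
= 28.5606 mGal

28.5606


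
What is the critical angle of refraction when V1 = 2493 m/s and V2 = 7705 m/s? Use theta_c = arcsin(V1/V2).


V1/V2 = 2493/7705 = 0.323556
theta_c = arcsin(0.323556) = 18.8781 degrees

18.8781


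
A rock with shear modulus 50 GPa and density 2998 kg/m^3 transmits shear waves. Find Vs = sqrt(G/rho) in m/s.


Convert G to Pa: G = 50e9 Pa
Compute G/rho = 50e9 / 2998 = 16677785.1901
Vs = sqrt(16677785.1901) = 4083.84 m/s

4083.84


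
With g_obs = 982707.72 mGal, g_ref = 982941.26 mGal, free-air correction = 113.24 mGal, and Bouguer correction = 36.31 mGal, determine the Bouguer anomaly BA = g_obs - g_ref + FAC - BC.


BA = g_obs - g_ref + FAC - BC
= 982707.72 - 982941.26 + 113.24 - 36.31
= -156.61 mGal

-156.61


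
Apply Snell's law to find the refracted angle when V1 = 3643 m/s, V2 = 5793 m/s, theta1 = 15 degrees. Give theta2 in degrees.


sin(theta1) = sin(15 deg) = 0.258819
sin(theta2) = V2/V1 * sin(theta1) = 5793/3643 * 0.258819 = 0.411567
theta2 = arcsin(0.411567) = 24.3033 degrees

24.3033


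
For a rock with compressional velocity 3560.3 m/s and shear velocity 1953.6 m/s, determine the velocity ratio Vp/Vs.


Vp/Vs = 3560.3 / 1953.6
= 1.8224

1.8224


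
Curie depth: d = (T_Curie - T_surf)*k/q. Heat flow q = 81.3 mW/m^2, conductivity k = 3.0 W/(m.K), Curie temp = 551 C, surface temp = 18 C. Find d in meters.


T_Curie - T_surf = 551 - 18 = 533 C
Convert q to W/m^2: 81.3 mW/m^2 = 0.0813 W/m^2
d = 533 * 3.0 / 0.0813 = 19667.9 m

19667.9


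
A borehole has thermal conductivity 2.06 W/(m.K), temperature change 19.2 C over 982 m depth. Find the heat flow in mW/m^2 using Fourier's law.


q = k * dT / dz * 1000
= 2.06 * 19.2 / 982 * 1000
= 0.040277 * 1000
= 40.277 mW/m^2

40.277


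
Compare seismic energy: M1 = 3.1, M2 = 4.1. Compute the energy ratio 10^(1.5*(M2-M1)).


M2 - M1 = 4.1 - 3.1 = 1.0
1.5 * 1.0 = 1.5
ratio = 10^1.5 = 31.62

31.62


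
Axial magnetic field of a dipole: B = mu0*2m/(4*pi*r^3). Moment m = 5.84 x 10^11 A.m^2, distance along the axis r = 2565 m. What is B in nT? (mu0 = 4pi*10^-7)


m = 5.84 x 10^11 = 584000000000 A.m^2
2m = 1168000000000 A.m^2
r^3 = 2565^3 = 16875712125
B = (4pi*10^-7) * 1168000000000 / (4*pi * 16875712125) * 1e9
= 1467752.087757 / 212066452943.98 * 1e9
= 6921.1894 nT

6921.1894


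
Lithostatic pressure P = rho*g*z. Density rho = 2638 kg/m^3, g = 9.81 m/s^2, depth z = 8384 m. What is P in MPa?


P = rho * g * z / 1e6
= 2638 * 9.81 * 8384 / 1e6
= 216967691.52 / 1e6
= 216.9677 MPa

216.9677


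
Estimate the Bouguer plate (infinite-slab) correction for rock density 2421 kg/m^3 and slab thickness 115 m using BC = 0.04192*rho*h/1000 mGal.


BC = 0.04192 * rho * h / 1000
= 0.04192 * 2421 * 115 / 1000
= 11.6712 mGal

11.6712


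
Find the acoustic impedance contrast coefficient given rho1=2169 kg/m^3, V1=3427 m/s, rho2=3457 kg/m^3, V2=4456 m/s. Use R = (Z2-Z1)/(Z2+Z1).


Z1 = 2169 * 3427 = 7433163
Z2 = 3457 * 4456 = 15404392
R = (15404392 - 7433163) / (15404392 + 7433163) = 7971229 / 22837555 = 0.349

0.349


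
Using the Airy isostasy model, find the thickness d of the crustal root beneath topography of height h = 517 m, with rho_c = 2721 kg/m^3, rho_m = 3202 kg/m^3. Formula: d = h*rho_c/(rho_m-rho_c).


rho_m - rho_c = 3202 - 2721 = 481
d = 517 * 2721 / 481
= 1406757 / 481
= 2924.65 m

2924.65


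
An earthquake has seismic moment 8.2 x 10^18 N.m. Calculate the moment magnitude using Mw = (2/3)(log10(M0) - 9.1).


log10(M0) = log10(8.2 x 10^18) = 18.9138
Mw = 2/3 * (18.9138 - 9.1)
= 2/3 * 9.8138
= 6.54

6.54


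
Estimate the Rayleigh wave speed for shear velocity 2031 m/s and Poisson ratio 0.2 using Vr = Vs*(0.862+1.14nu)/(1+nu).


Numerator factor = 0.862 + 1.14*0.2 = 1.09
Denominator = 1 + 0.2 = 1.2
Vr = 2031 * 1.09 / 1.2 = 1844.82 m/s

1844.82


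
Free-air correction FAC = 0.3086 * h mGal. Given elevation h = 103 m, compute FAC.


FAC = 0.3086 * h
= 0.3086 * 103
= 31.7858 mGal

31.7858


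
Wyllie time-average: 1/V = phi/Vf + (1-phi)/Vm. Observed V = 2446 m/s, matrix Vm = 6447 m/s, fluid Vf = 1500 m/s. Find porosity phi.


1/V - 1/Vm = 1/2446 - 1/6447 = 0.00025372
1/Vf - 1/Vm = 1/1500 - 1/6447 = 0.00051156
phi = 0.00025372 / 0.00051156 = 0.496

0.496


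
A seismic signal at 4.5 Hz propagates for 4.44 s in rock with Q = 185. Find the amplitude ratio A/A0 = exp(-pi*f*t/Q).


pi*f*t/Q = pi*4.5*4.44/185 = 0.339292
A/A0 = exp(-0.339292) = 0.712274

0.712274


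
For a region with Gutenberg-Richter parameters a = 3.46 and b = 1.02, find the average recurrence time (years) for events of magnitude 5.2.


log10(N) = 3.46 - 1.02*5.2 = -1.844
N = 10^-1.844 = 0.014322
T = 1/N = 1/0.014322 = 69.8232 years

69.8232


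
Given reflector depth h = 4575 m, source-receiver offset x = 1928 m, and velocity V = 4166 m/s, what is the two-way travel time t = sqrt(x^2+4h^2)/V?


x^2 + 4h^2 = 1928^2 + 4*4575^2 = 3717184 + 83722500 = 87439684
sqrt(87439684) = 9350.9189
t = 9350.9189 / 4166 = 2.2446 s

2.2446


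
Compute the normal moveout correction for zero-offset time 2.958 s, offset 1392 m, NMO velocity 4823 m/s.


x/Vnmo = 1392/4823 = 0.288617
(x/Vnmo)^2 = 0.0833
t0^2 = 8.749764
sqrt(8.749764 + 0.0833) = 2.972047
dt = 2.972047 - 2.958 = 0.014047

0.014047


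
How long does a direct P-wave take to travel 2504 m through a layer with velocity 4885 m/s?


t = x / V
= 2504 / 4885
= 0.5126 s

0.5126


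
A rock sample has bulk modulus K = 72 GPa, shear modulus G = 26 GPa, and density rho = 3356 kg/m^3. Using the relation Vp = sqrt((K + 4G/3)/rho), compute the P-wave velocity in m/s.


First compute the effective modulus:
K + 4G/3 = 72e9 + 4*26e9/3 = 106666666666.67 Pa
Then divide by density:
106666666666.67 / 3356 = 31783869.6861 Pa/(kg/m^3)
Take the square root:
Vp = sqrt(31783869.6861) = 5637.72 m/s

5637.72


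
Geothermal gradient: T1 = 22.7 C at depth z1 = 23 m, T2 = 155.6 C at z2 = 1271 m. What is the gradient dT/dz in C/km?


dT = 155.6 - 22.7 = 132.9 C
dz = 1271 - 23 = 1248 m
gradient = dT/dz * 1000 = 132.9/1248 * 1000 = 106.4904 C/km

106.4904


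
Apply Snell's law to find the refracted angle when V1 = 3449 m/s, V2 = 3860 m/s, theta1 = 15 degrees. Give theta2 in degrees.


sin(theta1) = sin(15 deg) = 0.258819
sin(theta2) = V2/V1 * sin(theta1) = 3860/3449 * 0.258819 = 0.289661
theta2 = arcsin(0.289661) = 16.8377 degrees

16.8377


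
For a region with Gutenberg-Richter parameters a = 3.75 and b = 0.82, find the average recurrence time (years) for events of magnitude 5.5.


log10(N) = 3.75 - 0.82*5.5 = -0.76
N = 10^-0.76 = 0.17378
T = 1/N = 1/0.17378 = 5.7544 years

5.7544


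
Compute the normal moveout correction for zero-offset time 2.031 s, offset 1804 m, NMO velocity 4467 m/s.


x/Vnmo = 1804/4467 = 0.40385
(x/Vnmo)^2 = 0.163095
t0^2 = 4.124961
sqrt(4.124961 + 0.163095) = 2.070762
dt = 2.070762 - 2.031 = 0.039762

0.039762


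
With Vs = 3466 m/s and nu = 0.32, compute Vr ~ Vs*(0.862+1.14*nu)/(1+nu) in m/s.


Numerator factor = 0.862 + 1.14*0.32 = 1.2268
Denominator = 1 + 0.32 = 1.32
Vr = 3466 * 1.2268 / 1.32 = 3221.28 m/s

3221.28


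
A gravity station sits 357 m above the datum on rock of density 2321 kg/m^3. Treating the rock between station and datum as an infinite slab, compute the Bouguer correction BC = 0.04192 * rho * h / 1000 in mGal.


BC = 0.04192 * rho * h / 1000
= 0.04192 * 2321 * 357 / 1000
= 34.7348 mGal

34.7348


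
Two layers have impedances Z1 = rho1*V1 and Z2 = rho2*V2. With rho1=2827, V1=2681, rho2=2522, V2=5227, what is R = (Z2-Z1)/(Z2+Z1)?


Z1 = 2827 * 2681 = 7579187
Z2 = 2522 * 5227 = 13182494
R = (13182494 - 7579187) / (13182494 + 7579187) = 5603307 / 20761681 = 0.2699

0.2699


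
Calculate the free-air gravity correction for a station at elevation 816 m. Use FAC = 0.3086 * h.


FAC = 0.3086 * h
= 0.3086 * 816
= 251.8176 mGal

251.8176


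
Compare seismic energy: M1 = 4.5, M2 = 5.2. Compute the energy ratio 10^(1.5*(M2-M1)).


M2 - M1 = 5.2 - 4.5 = 0.7
1.5 * 0.7 = 1.05
ratio = 10^1.05 = 11.22

11.22


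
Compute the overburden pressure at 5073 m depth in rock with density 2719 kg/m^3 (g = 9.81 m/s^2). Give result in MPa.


P = rho * g * z / 1e6
= 2719 * 9.81 * 5073 / 1e6
= 135314107.47 / 1e6
= 135.3141 MPa

135.3141


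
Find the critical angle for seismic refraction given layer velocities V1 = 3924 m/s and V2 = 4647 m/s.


V1/V2 = 3924/4647 = 0.844416
theta_c = arcsin(0.844416) = 57.6094 degrees

57.6094


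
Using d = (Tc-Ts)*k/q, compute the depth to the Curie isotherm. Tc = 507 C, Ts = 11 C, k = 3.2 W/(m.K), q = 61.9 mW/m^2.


T_Curie - T_surf = 507 - 11 = 496 C
Convert q to W/m^2: 61.9 mW/m^2 = 0.0619 W/m^2
d = 496 * 3.2 / 0.0619 = 25641.36 m

25641.36


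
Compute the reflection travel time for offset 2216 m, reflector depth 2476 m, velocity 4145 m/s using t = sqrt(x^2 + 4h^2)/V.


x^2 + 4h^2 = 2216^2 + 4*2476^2 = 4910656 + 24522304 = 29432960
sqrt(29432960) = 5425.2152
t = 5425.2152 / 4145 = 1.3089 s

1.3089


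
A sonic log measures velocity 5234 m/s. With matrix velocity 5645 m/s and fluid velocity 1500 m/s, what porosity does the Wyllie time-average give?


1/V - 1/Vm = 1/5234 - 1/5645 = 1.391e-05
1/Vf - 1/Vm = 1/1500 - 1/5645 = 0.00048952
phi = 1.391e-05 / 0.00048952 = 0.0284

0.0284


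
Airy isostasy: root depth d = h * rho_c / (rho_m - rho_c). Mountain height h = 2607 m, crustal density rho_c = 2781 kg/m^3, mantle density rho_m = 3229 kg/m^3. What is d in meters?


rho_m - rho_c = 3229 - 2781 = 448
d = 2607 * 2781 / 448
= 7250067 / 448
= 16183.19 m

16183.19


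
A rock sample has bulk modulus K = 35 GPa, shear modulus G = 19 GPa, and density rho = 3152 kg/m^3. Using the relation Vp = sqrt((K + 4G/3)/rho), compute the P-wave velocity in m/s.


First compute the effective modulus:
K + 4G/3 = 35e9 + 4*19e9/3 = 60333333333.33 Pa
Then divide by density:
60333333333.33 / 3152 = 19141285.956 Pa/(kg/m^3)
Take the square root:
Vp = sqrt(19141285.956) = 4375.08 m/s

4375.08


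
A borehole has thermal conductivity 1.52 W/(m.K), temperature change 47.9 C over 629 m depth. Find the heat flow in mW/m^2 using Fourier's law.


q = k * dT / dz * 1000
= 1.52 * 47.9 / 629 * 1000
= 0.115752 * 1000
= 115.752 mW/m^2

115.752


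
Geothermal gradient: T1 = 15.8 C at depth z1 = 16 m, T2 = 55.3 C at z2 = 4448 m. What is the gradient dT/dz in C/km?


dT = 55.3 - 15.8 = 39.5 C
dz = 4448 - 16 = 4432 m
gradient = dT/dz * 1000 = 39.5/4432 * 1000 = 8.9125 C/km

8.9125


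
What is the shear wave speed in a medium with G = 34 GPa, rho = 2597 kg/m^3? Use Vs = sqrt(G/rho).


Convert G to Pa: G = 34e9 Pa
Compute G/rho = 34e9 / 2597 = 13092029.2645
Vs = sqrt(13092029.2645) = 3618.29 m/s

3618.29


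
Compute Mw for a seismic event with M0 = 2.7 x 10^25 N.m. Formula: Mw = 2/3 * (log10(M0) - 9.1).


log10(M0) = log10(2.7 x 10^25) = 25.4314
Mw = 2/3 * (25.4314 - 9.1)
= 2/3 * 16.3314
= 10.89

10.89


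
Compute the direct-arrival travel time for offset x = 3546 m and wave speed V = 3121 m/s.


t = x / V
= 3546 / 3121
= 1.1362 s

1.1362


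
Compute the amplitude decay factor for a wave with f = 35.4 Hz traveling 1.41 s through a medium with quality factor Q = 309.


pi*f*t/Q = pi*35.4*1.41/309 = 0.507474
A/A0 = exp(-0.507474) = 0.602014

0.602014


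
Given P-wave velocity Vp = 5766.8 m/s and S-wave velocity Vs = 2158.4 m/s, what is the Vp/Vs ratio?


Vp/Vs = 5766.8 / 2158.4
= 2.6718

2.6718


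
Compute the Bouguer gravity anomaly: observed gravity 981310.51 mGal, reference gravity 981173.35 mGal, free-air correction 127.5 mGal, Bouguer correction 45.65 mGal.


BA = g_obs - g_ref + FAC - BC
= 981310.51 - 981173.35 + 127.5 - 45.65
= 219.01 mGal

219.01


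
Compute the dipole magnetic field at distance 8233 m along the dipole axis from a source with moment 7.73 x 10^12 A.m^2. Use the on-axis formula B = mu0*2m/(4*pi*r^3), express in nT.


m = 7.73 x 10^12 = 7730000000000 A.m^2
2m = 15460000000000 A.m^2
r^3 = 8233^3 = 558051585337
B = (4pi*10^-7) * 15460000000000 / (4*pi * 558051585337) * 1e9
= 19427608.969799 / 7012683043275.43 * 1e9
= 2770.3532 nT

2770.3532


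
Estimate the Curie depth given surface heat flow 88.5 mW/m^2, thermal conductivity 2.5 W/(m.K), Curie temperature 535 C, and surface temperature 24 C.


T_Curie - T_surf = 535 - 24 = 511 C
Convert q to W/m^2: 88.5 mW/m^2 = 0.0885 W/m^2
d = 511 * 2.5 / 0.0885 = 14435.03 m

14435.03


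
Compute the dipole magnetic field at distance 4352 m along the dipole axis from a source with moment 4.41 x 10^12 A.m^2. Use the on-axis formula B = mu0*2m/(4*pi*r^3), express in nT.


m = 4.41 x 10^12 = 4410000000000 A.m^2
2m = 8820000000000 A.m^2
r^3 = 4352^3 = 82426462208
B = (4pi*10^-7) * 8820000000000 / (4*pi * 82426462208) * 1e9
= 11083538.881865 / 1035801472536.2 * 1e9
= 10700.4471 nT

10700.4471


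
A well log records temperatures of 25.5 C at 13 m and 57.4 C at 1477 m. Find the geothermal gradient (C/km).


dT = 57.4 - 25.5 = 31.9 C
dz = 1477 - 13 = 1464 m
gradient = dT/dz * 1000 = 31.9/1464 * 1000 = 21.7896 C/km

21.7896


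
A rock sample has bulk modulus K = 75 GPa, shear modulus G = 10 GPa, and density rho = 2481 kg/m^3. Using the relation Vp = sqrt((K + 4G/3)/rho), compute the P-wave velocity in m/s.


First compute the effective modulus:
K + 4G/3 = 75e9 + 4*10e9/3 = 88333333333.33 Pa
Then divide by density:
88333333333.33 / 2481 = 35603923.1493 Pa/(kg/m^3)
Take the square root:
Vp = sqrt(35603923.1493) = 5966.9 m/s

5966.9


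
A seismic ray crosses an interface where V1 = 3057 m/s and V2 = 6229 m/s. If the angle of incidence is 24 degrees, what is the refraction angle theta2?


sin(theta1) = sin(24 deg) = 0.406737
sin(theta2) = V2/V1 * sin(theta1) = 6229/3057 * 0.406737 = 0.828774
theta2 = arcsin(0.828774) = 55.973 degrees

55.973


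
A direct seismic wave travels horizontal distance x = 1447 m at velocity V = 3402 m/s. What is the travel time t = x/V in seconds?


t = x / V
= 1447 / 3402
= 0.4253 s

0.4253


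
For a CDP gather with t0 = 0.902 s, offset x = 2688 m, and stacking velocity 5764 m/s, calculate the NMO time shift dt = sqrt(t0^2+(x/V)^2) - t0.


x/Vnmo = 2688/5764 = 0.466343
(x/Vnmo)^2 = 0.217476
t0^2 = 0.813604
sqrt(0.813604 + 0.217476) = 1.015421
dt = 1.015421 - 0.902 = 0.113421

0.113421


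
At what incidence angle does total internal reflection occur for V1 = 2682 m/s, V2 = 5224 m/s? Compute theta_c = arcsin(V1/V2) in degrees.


V1/V2 = 2682/5224 = 0.5134
theta_c = arcsin(0.5134) = 30.8905 degrees

30.8905


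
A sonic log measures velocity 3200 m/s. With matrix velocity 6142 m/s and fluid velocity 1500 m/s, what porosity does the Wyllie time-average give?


1/V - 1/Vm = 1/3200 - 1/6142 = 0.00014969
1/Vf - 1/Vm = 1/1500 - 1/6142 = 0.00050385
phi = 0.00014969 / 0.00050385 = 0.2971

0.2971


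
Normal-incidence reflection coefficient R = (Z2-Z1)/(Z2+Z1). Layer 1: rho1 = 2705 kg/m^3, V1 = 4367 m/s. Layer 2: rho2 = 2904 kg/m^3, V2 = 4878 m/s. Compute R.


Z1 = 2705 * 4367 = 11812735
Z2 = 2904 * 4878 = 14165712
R = (14165712 - 11812735) / (14165712 + 11812735) = 2352977 / 25978447 = 0.0906

0.0906


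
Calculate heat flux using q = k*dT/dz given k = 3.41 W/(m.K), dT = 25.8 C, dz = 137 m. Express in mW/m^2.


q = k * dT / dz * 1000
= 3.41 * 25.8 / 137 * 1000
= 0.642175 * 1000
= 642.1752 mW/m^2

642.1752


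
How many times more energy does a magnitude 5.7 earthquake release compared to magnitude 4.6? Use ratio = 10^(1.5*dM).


M2 - M1 = 5.7 - 4.6 = 1.1
1.5 * 1.1 = 1.65
ratio = 10^1.65 = 44.67

44.67


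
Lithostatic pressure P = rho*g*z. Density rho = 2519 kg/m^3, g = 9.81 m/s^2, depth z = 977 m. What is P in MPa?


P = rho * g * z / 1e6
= 2519 * 9.81 * 977 / 1e6
= 24143028.03 / 1e6
= 24.143 MPa

24.143


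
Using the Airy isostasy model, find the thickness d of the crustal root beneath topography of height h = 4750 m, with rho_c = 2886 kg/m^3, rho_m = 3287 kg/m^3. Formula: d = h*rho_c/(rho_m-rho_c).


rho_m - rho_c = 3287 - 2886 = 401
d = 4750 * 2886 / 401
= 13708500 / 401
= 34185.79 m

34185.79


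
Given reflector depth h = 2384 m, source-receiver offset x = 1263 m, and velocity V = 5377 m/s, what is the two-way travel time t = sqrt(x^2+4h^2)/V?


x^2 + 4h^2 = 1263^2 + 4*2384^2 = 1595169 + 22733824 = 24328993
sqrt(24328993) = 4932.4429
t = 4932.4429 / 5377 = 0.9173 s

0.9173


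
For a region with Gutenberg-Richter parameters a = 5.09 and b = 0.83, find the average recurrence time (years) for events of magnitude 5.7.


log10(N) = 5.09 - 0.83*5.7 = 0.359
N = 10^0.359 = 2.285599
T = 1/N = 1/2.285599 = 0.4375 years

0.4375


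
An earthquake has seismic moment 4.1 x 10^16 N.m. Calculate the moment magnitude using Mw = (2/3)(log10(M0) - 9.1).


log10(M0) = log10(4.1 x 10^16) = 16.6128
Mw = 2/3 * (16.6128 - 9.1)
= 2/3 * 7.5128
= 5.01

5.01


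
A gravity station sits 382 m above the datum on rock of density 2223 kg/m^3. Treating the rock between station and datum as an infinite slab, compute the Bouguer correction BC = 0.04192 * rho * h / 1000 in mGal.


BC = 0.04192 * rho * h / 1000
= 0.04192 * 2223 * 382 / 1000
= 35.5979 mGal

35.5979


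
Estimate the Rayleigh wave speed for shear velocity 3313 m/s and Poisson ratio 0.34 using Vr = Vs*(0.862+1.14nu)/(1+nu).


Numerator factor = 0.862 + 1.14*0.34 = 1.2496
Denominator = 1 + 0.34 = 1.34
Vr = 3313 * 1.2496 / 1.34 = 3089.5 m/s

3089.5


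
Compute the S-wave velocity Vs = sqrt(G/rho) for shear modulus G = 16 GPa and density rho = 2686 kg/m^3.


Convert G to Pa: G = 16e9 Pa
Compute G/rho = 16e9 / 2686 = 5956813.105
Vs = sqrt(5956813.105) = 2440.66 m/s

2440.66
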